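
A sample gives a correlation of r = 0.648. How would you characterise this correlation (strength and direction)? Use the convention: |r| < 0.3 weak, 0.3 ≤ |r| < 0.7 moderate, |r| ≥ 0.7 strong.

r = 0.648 > 0 so the relationship is positive.
|r| = 0.648, which falls in the moderate range.

moderate positive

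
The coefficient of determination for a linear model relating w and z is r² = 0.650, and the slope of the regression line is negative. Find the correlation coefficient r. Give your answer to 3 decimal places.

|r| = √0.650 = 0.806
The association is negative, so r = −0.806.

-0.806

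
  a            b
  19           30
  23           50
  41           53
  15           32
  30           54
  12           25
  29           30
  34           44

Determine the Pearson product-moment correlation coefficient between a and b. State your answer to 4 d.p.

n = 8, Σa = 203, Σb = 318, Σa² = 5837, Σb² = 13610, Σab = 8659
nΣab − ΣaΣb = 69272 − 64554 = 4718
nΣa² − (Σa)² = 46696 − 41209 = 5487; nΣb² − (Σb)² = 108880 − 101124 = 7756
r = 4718 / √(5487 × 7756) = 4718 / 6523.5858 ≈ 0.7232

0.7232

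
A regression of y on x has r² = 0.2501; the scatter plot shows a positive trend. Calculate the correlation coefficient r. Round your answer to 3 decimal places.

|r| = √0.2501 = 0.500
The association is positive, so r = 0.500.

0.500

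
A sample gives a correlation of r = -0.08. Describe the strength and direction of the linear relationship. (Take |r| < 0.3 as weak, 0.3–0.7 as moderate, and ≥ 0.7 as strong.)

r = -0.08 < 0 so the relationship is negative.
|r| = 0.08, which falls in the weak range.

weak negative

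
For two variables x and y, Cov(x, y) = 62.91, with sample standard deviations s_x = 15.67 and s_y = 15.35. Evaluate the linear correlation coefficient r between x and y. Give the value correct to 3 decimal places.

0.262

r = Cov(x,y) / (s_x · s_y) = 62.91 / (15.67 × 15.35)
  = 62.91 / 240.5345 ≈ 0.262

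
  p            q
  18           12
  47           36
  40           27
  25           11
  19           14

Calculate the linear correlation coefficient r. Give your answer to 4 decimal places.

0.9558

n = 5, Σp = 149, Σq = 100, Σp² = 5119, Σq² = 2486, Σpq = 3529
nΣpq − ΣpΣq = 17645 − 14900 = 2745
nΣp² − (Σp)² = 25595 − 22201 = 3394; nΣq² − (Σq)² = 12430 − 10000 = 2430
r = 2745 / √(3394 × 2430) = 2745 / 2871.8322 ≈ 0.9558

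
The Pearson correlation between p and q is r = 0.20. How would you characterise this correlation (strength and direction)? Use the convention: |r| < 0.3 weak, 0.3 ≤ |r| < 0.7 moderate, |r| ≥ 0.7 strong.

r = 0.20 > 0 so the relationship is positive.
|r| = 0.20, which falls in the weak range.

weak positive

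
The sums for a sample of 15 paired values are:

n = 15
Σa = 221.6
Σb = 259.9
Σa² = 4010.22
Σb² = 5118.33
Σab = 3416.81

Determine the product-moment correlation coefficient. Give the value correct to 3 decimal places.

-0.628

r = (nΣab − ΣaΣb) / √[(nΣa² − (Σa)²)(nΣb² − (Σb)²)]
Numerator: 15×3416.81 − 221.6×259.9 = -6341.69
Denominator: √[(60153.3 − 49106.56)(76774.95 − 67548.01)] = √[11046.74 × 9226.94] = 10095.9203
r = -6341.69 / 10095.9203 ≈ -0.628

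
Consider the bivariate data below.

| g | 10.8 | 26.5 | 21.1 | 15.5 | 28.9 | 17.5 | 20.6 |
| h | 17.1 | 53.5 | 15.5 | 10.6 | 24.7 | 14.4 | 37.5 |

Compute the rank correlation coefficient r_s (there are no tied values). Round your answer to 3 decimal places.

Rank g: 1, 6, 5, 2, 7, 3, 4
Rank h: 4, 7, 3, 1, 5, 2, 6
d = rank(g) − rank(h): -3, -1, 2, 1, 2, 1, -2; Σd² = 24
ρ = 1 − 6Σd² / [n(n²−1)] = 1 − 6×24 / (7×48) = 1 − 144/336 ≈ 0.571

0.571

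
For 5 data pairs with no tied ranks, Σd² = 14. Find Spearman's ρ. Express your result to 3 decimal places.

0.300

ρ = 1 − 6Σd² / [n(n²−1)] = 1 − 6×14 / (5×24)
  = 1 − 84/120 = 1 − 0.7000 ≈ 0.300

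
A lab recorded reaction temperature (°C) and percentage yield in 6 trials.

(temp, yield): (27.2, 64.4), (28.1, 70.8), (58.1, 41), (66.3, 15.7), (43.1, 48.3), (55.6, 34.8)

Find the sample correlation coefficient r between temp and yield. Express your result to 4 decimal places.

-0.9610

n = 6, Σx = 278.4, Σy = 275, Σx² = 14249.72, Σy² = 14631.42, Σxy = 11180.78
nΣxy − ΣxΣy = 67084.68 − 76560 = -9475.32
nΣx² − (Σx)² = 85498.32 − 77506.56 = 7991.76; nΣy² − (Σy)² = 87788.52 − 75625 = 12163.52
r = -9475.32 / √(7991.76 × 12163.52) = -9475.32 / 9859.4083 ≈ -0.9610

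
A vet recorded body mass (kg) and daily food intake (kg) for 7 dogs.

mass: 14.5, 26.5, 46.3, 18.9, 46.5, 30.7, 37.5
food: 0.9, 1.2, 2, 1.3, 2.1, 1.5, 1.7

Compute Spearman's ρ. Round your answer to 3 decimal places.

Rank mass: 1, 3, 6, 2, 7, 4, 5
Rank food: 1, 2, 6, 3, 7, 4, 5
d = rank(mass) − rank(food): 0, 1, 0, -1, 0, 0, 0; Σd² = 2
ρ = 1 − 6Σd² / [n(n²−1)] = 1 − 6×2 / (7×48) = 1 − 12/336 ≈ 0.964

0.964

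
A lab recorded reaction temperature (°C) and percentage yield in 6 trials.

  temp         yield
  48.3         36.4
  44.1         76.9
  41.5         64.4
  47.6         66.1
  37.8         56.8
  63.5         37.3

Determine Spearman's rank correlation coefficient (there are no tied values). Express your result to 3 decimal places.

-0.429

Rank temp: 5, 3, 2, 4, 1, 6
Rank yield: 1, 6, 4, 5, 3, 2
d = rank(temp) − rank(yield): 4, -3, -2, -1, -2, 4; Σd² = 50
ρ = 1 − 6Σd² / [n(n²−1)] = 1 − 6×50 / (6×35) = 1 − 300/210 ≈ -0.429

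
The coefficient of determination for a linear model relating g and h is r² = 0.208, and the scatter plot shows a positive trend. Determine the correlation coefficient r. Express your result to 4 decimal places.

0.4561

|r| = √0.208 = 0.4561
The association is positive, so r = 0.4561.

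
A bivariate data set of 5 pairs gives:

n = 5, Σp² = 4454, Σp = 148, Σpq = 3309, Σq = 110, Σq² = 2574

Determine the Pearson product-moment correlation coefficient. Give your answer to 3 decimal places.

0.499

r = (nΣpq − ΣpΣq) / √[(nΣp² − (Σp)²)(nΣq² − (Σq)²)]
Numerator: 5×3309 − 148×110 = 265
Denominator: √[(22270 − 21904)(12870 − 12100)] = √[366 × 770] = 530.8672
r = 265 / 530.8672 ≈ 0.499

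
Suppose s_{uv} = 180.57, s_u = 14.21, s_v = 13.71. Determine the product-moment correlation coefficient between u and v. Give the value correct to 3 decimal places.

0.927

r = Cov(u,v) / (s_u · s_v) = 180.57 / (14.21 × 13.71)
  = 180.57 / 194.8191 ≈ 0.927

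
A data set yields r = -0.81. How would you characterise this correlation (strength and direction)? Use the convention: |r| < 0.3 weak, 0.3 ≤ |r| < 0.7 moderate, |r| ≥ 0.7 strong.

r = -0.81 < 0 so the relationship is negative.
|r| = 0.81, which falls in the strong range.

strong negative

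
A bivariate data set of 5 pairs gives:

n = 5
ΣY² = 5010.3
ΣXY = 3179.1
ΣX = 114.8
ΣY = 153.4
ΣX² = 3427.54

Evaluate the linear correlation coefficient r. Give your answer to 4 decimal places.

-0.6991

r = (nΣXY − ΣXΣY) / √[(nΣX² − (ΣX)²)(nΣY² − (ΣY)²)]
Numerator: 5×3179.1 − 114.8×153.4 = -1714.82
Denominator: √[(17137.7 − 13179.04)(25051.5 − 23531.56)] = √[3958.66 × 1519.94] = 2452.9422
r = -1714.82 / 2452.9422 ≈ -0.6991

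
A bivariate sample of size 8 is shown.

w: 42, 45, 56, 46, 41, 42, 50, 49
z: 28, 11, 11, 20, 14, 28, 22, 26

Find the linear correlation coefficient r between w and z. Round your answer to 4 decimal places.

n = 8, Σw = 371, Σz = 160, Σw² = 17387, Σz² = 3566, Σwz = 7331
nΣwz − ΣwΣz = 58648 − 59360 = -712
nΣw² − (Σw)² = 139096 − 137641 = 1455; nΣz² − (Σz)² = 28528 − 25600 = 2928
r = -712 / √(1455 × 2928) = -712 / 2064.0349 ≈ -0.3450

-0.3450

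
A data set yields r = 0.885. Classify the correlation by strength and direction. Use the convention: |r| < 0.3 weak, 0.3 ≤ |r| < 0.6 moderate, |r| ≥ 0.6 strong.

strong positive

r = 0.885 > 0 so the relationship is positive.
|r| = 0.885, which falls in the strong range.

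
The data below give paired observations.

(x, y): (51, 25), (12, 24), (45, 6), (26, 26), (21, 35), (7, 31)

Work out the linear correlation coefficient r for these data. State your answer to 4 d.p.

-0.5763

n = 6, Σx = 162, Σy = 147, Σx² = 5936, Σy² = 4099, Σxy = 3461
nΣxy − ΣxΣy = 20766 − 23814 = -3048
nΣx² − (Σx)² = 35616 − 26244 = 9372; nΣy² − (Σy)² = 24594 − 21609 = 2985
r = -3048 / √(9372 × 2985) = -3048 / 5289.1795 ≈ -0.5763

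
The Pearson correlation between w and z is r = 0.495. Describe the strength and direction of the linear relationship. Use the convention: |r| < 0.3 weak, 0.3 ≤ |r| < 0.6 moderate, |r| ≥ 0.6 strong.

r = 0.495 > 0 so the relationship is positive.
|r| = 0.495, which falls in the moderate range.

moderate positive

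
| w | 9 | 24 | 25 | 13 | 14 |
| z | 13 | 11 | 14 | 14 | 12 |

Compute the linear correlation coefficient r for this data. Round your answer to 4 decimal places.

n = 5, Σw = 85, Σz = 64, Σw² = 1647, Σz² = 826, Σwz = 1081
nΣwz − ΣwΣz = 5405 − 5440 = -35
nΣw² − (Σw)² = 8235 − 7225 = 1010; nΣz² − (Σz)² = 4130 − 4096 = 34
r = -35 / √(1010 × 34) = -35 / 185.3106 ≈ -0.1889

-0.1889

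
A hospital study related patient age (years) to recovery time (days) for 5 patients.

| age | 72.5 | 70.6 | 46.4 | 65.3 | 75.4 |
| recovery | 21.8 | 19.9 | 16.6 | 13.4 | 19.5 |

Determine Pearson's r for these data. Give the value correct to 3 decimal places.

n = 5, Σx = 330.2, Σy = 91.2, Σx² = 22342.82, Σy² = 1706.62, Σxy = 6101
nΣxy − ΣxΣy = 30505 − 30114.24 = 390.76
nΣx² − (Σx)² = 111714.1 − 109032.04 = 2682.06; nΣy² − (Σy)² = 8533.1 − 8317.44 = 215.66
r = 390.76 / √(2682.06 × 215.66) = 390.76 / 760.5347 ≈ 0.514

0.514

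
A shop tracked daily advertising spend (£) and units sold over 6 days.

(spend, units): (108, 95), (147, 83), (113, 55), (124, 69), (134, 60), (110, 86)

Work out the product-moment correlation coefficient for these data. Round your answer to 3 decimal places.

-0.183

n = 6, Σx = 736, Σy = 448, Σx² = 91474, Σy² = 34696, Σxy = 54732
nΣxy − ΣxΣy = 328392 − 329728 = -1336
nΣx² − (Σx)² = 548844 − 541696 = 7148; nΣy² − (Σy)² = 208176 − 200704 = 7472
r = -1336 / √(7148 × 7472) = -1336 / 7308.2047 ≈ -0.183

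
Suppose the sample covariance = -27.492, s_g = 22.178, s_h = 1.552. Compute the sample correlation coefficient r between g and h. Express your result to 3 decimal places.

-0.799

r = Cov(g,h) / (s_g · s_h) = -27.492 / (22.178 × 1.552)
  = -27.492 / 34.4203 ≈ -0.799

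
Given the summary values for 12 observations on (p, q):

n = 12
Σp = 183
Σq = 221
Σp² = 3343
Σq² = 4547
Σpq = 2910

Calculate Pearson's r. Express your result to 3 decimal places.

-0.897

r = (nΣpq − ΣpΣq) / √[(nΣp² − (Σp)²)(nΣq² − (Σq)²)]
Numerator: 12×2910 − 183×221 = -5523
Denominator: √[(40116 − 33489)(54564 − 48841)] = √[6627 × 5723] = 6158.4349
r = -5523 / 6158.4349 ≈ -0.897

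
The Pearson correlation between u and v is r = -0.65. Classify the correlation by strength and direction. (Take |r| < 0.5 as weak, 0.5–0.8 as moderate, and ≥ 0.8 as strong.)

moderate negative

r = -0.65 < 0 so the relationship is negative.
|r| = 0.65, which falls in the moderate range.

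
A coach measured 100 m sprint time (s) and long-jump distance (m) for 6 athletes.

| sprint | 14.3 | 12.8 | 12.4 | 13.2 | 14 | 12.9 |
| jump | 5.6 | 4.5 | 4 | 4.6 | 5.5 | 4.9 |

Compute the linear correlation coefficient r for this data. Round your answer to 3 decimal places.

n = 6, Σx = 79.6, Σy = 29.1, Σx² = 1058.74, Σy² = 143.03, Σxy = 388.21
nΣxy − ΣxΣy = 2329.26 − 2316.36 = 12.9
nΣx² − (Σx)² = 6352.44 − 6336.16 = 16.28; nΣy² − (Σy)² = 858.18 − 846.81 = 11.37
r = 12.9 / √(16.28 × 11.37) = 12.9 / 13.6053 ≈ 0.948

0.948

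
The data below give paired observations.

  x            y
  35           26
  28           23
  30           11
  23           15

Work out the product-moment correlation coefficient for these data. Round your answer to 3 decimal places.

0.522

n = 4, Σx = 116, Σy = 75, Σx² = 3438, Σy² = 1551, Σxy = 2229
nΣxy − ΣxΣy = 8916 − 8700 = 216
nΣx² − (Σx)² = 13752 − 13456 = 296; nΣy² − (Σy)² = 6204 − 5625 = 579
r = 216 / √(296 × 579) = 216 / 413.9855 ≈ 0.522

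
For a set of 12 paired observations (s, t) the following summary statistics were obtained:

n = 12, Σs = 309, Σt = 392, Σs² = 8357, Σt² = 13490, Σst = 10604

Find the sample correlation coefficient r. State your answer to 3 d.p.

r = (nΣst − ΣsΣt) / √[(nΣs² − (Σs)²)(nΣt² − (Σt)²)]
Numerator: 12×10604 − 309×392 = 6120
Denominator: √[(100284 − 95481)(161880 − 153664)] = √[4803 × 8216] = 6281.8348
r = 6120 / 6281.8348 ≈ 0.974

0.974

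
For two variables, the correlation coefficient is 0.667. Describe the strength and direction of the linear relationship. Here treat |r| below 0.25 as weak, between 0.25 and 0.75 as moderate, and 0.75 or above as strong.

r = 0.667 > 0 so the relationship is positive.
|r| = 0.667, which falls in the moderate range.

moderate positive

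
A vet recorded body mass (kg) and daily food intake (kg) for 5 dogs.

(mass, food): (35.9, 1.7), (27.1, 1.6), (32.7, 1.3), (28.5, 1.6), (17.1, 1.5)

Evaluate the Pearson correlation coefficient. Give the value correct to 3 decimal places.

0.126

n = 5, Σx = 141.3, Σy = 7.7, Σx² = 4197.17, Σy² = 11.95, Σxy = 218.15
nΣxy − ΣxΣy = 1090.75 − 1088.01 = 2.74
nΣx² − (Σx)² = 20985.85 − 19965.69 = 1020.16; nΣy² − (Σy)² = 59.75 − 59.29 = 0.46
r = 2.74 / √(1020.16 × 0.46) = 2.74 / 21.6627 ≈ 0.126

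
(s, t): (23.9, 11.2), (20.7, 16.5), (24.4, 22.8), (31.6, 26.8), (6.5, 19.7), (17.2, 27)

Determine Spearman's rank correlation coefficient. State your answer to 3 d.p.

0.086

Rank s: 4, 3, 5, 6, 1, 2
Rank t: 1, 2, 4, 5, 3, 6
d = rank(s) − rank(t): 3, 1, 1, 1, -2, -4; Σd² = 32
ρ = 1 − 6Σd² / [n(n²−1)] = 1 − 6×32 / (6×35) = 1 − 192/210 ≈ 0.086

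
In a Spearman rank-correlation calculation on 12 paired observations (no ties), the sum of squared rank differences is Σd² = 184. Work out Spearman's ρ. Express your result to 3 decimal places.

ρ = 1 − 6Σd² / [n(n²−1)] = 1 − 6×184 / (12×143)
  = 1 − 1104/1716 = 1 − 0.6434 ≈ 0.357

0.357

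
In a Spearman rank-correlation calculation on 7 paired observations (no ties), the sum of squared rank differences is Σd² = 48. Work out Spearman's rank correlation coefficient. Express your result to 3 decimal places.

0.143

ρ = 1 − 6Σd² / [n(n²−1)] = 1 − 6×48 / (7×48)
  = 1 − 288/336 = 1 − 0.8571 ≈ 0.143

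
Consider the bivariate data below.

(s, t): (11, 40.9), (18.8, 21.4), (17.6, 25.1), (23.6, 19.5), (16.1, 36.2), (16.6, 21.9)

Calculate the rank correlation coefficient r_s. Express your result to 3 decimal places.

Rank s: 1, 5, 4, 6, 2, 3
Rank t: 6, 2, 4, 1, 5, 3
d = rank(s) − rank(t): -5, 3, 0, 5, -3, 0; Σd² = 68
ρ = 1 − 6Σd² / [n(n²−1)] = 1 − 6×68 / (6×35) = 1 − 408/210 ≈ -0.943

-0.943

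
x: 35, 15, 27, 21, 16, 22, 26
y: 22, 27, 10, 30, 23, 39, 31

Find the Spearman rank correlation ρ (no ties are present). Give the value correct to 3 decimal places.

-0.321

Rank x: 7, 1, 6, 3, 2, 4, 5
Rank y: 2, 4, 1, 5, 3, 7, 6
d = rank(x) − rank(y): 5, -3, 5, -2, -1, -3, -1; Σd² = 74
ρ = 1 − 6Σd² / [n(n²−1)] = 1 − 6×74 / (7×48) = 1 − 444/336 ≈ -0.321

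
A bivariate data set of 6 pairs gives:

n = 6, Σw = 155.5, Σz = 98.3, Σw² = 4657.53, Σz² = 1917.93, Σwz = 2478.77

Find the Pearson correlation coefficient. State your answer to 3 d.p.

-0.157

r = (nΣwz − ΣwΣz) / √[(nΣw² − (Σw)²)(nΣz² − (Σz)²)]
Numerator: 6×2478.77 − 155.5×98.3 = -413.03
Denominator: √[(27945.18 − 24180.25)(11507.58 − 9662.89)] = √[3764.93 × 1844.69] = 2635.3612
r = -413.03 / 2635.3612 ≈ -0.157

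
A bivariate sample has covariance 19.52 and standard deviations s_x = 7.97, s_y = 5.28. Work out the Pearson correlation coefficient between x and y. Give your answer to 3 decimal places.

r = Cov(x,y) / (s_x · s_y) = 19.52 / (7.97 × 5.28)
  = 19.52 / 42.0816 ≈ 0.464

0.464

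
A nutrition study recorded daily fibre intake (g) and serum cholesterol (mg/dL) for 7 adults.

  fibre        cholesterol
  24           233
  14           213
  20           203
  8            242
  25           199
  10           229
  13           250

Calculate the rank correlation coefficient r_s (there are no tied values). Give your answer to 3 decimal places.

Rank fibre: 6, 4, 5, 1, 7, 2, 3
Rank cholesterol: 5, 3, 2, 6, 1, 4, 7
d = rank(fibre) − rank(cholesterol): 1, 1, 3, -5, 6, -2, -4; Σd² = 92
ρ = 1 − 6Σd² / [n(n²−1)] = 1 − 6×92 / (7×48) = 1 − 552/336 ≈ -0.643

-0.643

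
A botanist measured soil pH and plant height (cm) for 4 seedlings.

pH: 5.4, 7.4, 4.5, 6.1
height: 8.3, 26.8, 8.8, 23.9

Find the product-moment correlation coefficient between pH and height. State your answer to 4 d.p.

0.8893

n = 4, Σx = 23.4, Σy = 67.8, Σx² = 141.38, Σy² = 1435.78, Σxy = 428.53
nΣxy − ΣxΣy = 1714.12 − 1586.52 = 127.6
nΣx² − (Σx)² = 565.52 − 547.56 = 17.96; nΣy² − (Σy)² = 5743.12 − 4596.84 = 1146.28
r = 127.6 / √(17.96 × 1146.28) = 127.6 / 143.4824 ≈ 0.8893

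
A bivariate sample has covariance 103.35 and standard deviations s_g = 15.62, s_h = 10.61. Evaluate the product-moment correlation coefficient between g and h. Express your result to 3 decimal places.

r = Cov(g,h) / (s_g · s_h) = 103.35 / (15.62 × 10.61)
  = 103.35 / 165.7282 ≈ 0.624

0.624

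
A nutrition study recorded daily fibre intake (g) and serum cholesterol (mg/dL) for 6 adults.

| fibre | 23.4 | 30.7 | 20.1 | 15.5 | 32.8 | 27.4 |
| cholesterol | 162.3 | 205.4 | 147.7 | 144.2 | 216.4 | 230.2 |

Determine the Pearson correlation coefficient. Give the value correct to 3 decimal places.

0.875

n = 6, Σx = 149.9, Σy = 1106.2, Σx² = 3960.91, Σy² = 210960.38, Σxy = 28712.87
nΣxy − ΣxΣy = 172277.22 − 165819.38 = 6457.84
nΣx² − (Σx)² = 23765.46 − 22470.01 = 1295.45; nΣy² − (Σy)² = 1265762.28 − 1223678.44 = 42083.84
r = 6457.84 / √(1295.45 × 42083.84) = 6457.84 / 7383.5974 ≈ 0.875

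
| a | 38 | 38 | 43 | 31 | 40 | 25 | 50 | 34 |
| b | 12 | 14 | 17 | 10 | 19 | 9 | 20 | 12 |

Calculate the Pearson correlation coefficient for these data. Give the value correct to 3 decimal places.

0.906

n = 8, Σa = 299, Σb = 113, Σa² = 11579, Σb² = 1715, Σab = 4422
nΣab − ΣaΣb = 35376 − 33787 = 1589
nΣa² − (Σa)² = 92632 − 89401 = 3231; nΣb² − (Σb)² = 13720 − 12769 = 951
r = 1589 / √(3231 × 951) = 1589 / 1752.9064 ≈ 0.906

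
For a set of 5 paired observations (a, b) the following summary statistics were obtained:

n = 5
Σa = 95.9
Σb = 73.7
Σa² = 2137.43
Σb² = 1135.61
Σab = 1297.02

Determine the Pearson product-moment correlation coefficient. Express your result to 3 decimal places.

r = (nΣab − ΣaΣb) / √[(nΣa² − (Σa)²)(nΣb² − (Σb)²)]
Numerator: 5×1297.02 − 95.9×73.7 = -582.73
Denominator: √[(10687.15 − 9196.81)(5678.05 − 5431.69)] = √[1490.34 × 246.36] = 605.9374
r = -582.73 / 605.9374 ≈ -0.962

-0.962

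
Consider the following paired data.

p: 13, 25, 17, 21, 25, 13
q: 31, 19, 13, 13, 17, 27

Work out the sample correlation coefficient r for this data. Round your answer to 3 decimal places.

n = 6, Σp = 114, Σq = 120, Σp² = 2318, Σq² = 2678, Σpq = 2148
nΣpq − ΣpΣq = 12888 − 13680 = -792
nΣp² − (Σp)² = 13908 − 12996 = 912; nΣq² − (Σq)² = 16068 − 14400 = 1668
r = -792 / √(912 × 1668) = -792 / 1233.3759 ≈ -0.642

-0.642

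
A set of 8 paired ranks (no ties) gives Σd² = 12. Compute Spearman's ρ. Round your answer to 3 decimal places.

ρ = 1 − 6Σd² / [n(n²−1)] = 1 − 6×12 / (8×63)
  = 1 − 72/504 = 1 − 0.1429 ≈ 0.857

0.857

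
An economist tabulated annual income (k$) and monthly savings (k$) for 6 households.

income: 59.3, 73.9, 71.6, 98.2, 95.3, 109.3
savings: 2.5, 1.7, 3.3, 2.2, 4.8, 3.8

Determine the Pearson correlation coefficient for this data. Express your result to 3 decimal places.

n = 6, Σx = 507.6, Σy = 18.3, Σx² = 44776.08, Σy² = 62.35, Σxy = 1598.98
nΣxy − ΣxΣy = 9593.88 − 9289.08 = 304.8
nΣx² − (Σx)² = 268656.48 − 257657.76 = 10998.72; nΣy² − (Σy)² = 374.1 − 334.89 = 39.21
r = 304.8 / √(10998.72 × 39.21) = 304.8 / 656.7037 ≈ 0.464

0.464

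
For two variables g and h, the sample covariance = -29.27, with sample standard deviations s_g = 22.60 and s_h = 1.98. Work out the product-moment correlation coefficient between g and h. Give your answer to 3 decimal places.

r = Cov(g,h) / (s_g · s_h) = -29.27 / (22.60 × 1.98)
  = -29.27 / 44.7480 ≈ -0.654

-0.654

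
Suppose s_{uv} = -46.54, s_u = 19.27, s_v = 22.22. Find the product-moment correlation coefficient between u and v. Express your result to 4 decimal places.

-0.1087

r = Cov(u,v) / (s_u · s_v) = -46.54 / (19.27 × 22.22)
  = -46.54 / 428.1794 ≈ -0.1087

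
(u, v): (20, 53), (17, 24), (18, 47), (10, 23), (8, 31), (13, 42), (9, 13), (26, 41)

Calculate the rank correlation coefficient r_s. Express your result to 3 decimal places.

Rank u: 7, 5, 6, 3, 1, 4, 2, 8
Rank v: 8, 3, 7, 2, 4, 6, 1, 5
d = rank(u) − rank(v): -1, 2, -1, 1, -3, -2, 1, 3; Σd² = 30
ρ = 1 − 6Σd² / [n(n²−1)] = 1 − 6×30 / (8×63) = 1 − 180/504 ≈ 0.643

0.643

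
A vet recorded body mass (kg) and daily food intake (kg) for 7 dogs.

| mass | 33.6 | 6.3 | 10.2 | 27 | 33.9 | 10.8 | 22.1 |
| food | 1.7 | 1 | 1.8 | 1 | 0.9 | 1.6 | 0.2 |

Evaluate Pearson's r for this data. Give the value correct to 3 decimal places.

n = 7, Σx = 143.9, Σy = 8.2, Σx² = 3755.95, Σy² = 11.54, Σxy = 160.99
nΣxy − ΣxΣy = 1126.93 − 1179.98 = -53.05
nΣx² − (Σx)² = 26291.65 − 20707.21 = 5584.44; nΣy² − (Σy)² = 80.78 − 67.24 = 13.54
r = -53.05 / √(5584.44 × 13.54) = -53.05 / 274.9788 ≈ -0.193

-0.193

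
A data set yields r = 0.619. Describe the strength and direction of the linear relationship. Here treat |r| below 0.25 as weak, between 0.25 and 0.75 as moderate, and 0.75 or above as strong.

r = 0.619 > 0 so the relationship is positive.
|r| = 0.619, which falls in the moderate range.

moderate positive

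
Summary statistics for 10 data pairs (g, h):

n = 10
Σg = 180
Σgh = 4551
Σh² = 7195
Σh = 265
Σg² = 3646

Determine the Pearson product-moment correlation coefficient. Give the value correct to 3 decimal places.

r = (nΣgh − ΣgΣh) / √[(nΣg² − (Σg)²)(nΣh² − (Σh)²)]
Numerator: 10×4551 − 180×265 = -2190
Denominator: √[(36460 − 32400)(71950 − 70225)] = √[4060 × 1725] = 2646.4127
r = -2190 / 2646.4127 ≈ -0.828

-0.828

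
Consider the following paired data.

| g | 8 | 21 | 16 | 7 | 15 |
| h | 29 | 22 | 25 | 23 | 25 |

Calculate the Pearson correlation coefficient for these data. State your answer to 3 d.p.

n = 5, Σg = 67, Σh = 124, Σg² = 1035, Σh² = 3104, Σgh = 1630
nΣgh − ΣgΣh = 8150 − 8308 = -158
nΣg² − (Σg)² = 5175 − 4489 = 686; nΣh² − (Σh)² = 15520 − 15376 = 144
r = -158 / √(686 × 144) = -158 / 314.2992 ≈ -0.503

-0.503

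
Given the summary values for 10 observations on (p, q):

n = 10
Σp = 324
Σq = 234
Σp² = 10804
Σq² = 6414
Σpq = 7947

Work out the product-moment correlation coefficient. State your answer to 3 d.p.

0.681

r = (nΣpq − ΣpΣq) / √[(nΣp² − (Σp)²)(nΣq² − (Σq)²)]
Numerator: 10×7947 − 324×234 = 3654
Denominator: √[(108040 − 104976)(64140 − 54756)] = √[3064 × 9384] = 5362.1429
r = 3654 / 5362.1429 ≈ 0.681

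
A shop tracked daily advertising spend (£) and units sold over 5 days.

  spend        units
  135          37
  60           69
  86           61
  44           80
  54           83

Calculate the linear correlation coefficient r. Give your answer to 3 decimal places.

-0.976

n = 5, Σx = 379, Σy = 330, Σx² = 34073, Σy² = 23140, Σxy = 22383
nΣxy − ΣxΣy = 111915 − 125070 = -13155
nΣx² − (Σx)² = 170365 − 143641 = 26724; nΣy² − (Σy)² = 115700 − 108900 = 6800
r = -13155 / √(26724 × 6800) = -13155 / 13480.4748 ≈ -0.976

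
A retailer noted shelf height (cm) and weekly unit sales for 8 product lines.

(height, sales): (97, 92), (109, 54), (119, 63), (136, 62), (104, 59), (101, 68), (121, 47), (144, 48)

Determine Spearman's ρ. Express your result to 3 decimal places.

-0.690

Rank height: 1, 4, 5, 7, 3, 2, 6, 8
Rank sales: 8, 3, 6, 5, 4, 7, 1, 2
d = rank(height) − rank(sales): -7, 1, -1, 2, -1, -5, 5, 6; Σd² = 142
ρ = 1 − 6Σd² / [n(n²−1)] = 1 − 6×142 / (8×63) = 1 − 852/504 ≈ -0.690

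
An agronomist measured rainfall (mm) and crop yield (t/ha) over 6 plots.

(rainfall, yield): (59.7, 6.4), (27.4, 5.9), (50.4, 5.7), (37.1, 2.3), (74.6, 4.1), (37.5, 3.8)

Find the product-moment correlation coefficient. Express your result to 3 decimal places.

0.127

n = 6, Σx = 286.7, Σy = 28.2, Σx² = 15202.83, Σy² = 144.8, Σxy = 1364.71
nΣxy − ΣxΣy = 8188.26 − 8084.94 = 103.32
nΣx² − (Σx)² = 91216.98 − 82196.89 = 9020.09; nΣy² − (Σy)² = 868.8 − 795.24 = 73.56
r = 103.32 / √(9020.09 × 73.56) = 103.32 / 814.5660 ≈ 0.127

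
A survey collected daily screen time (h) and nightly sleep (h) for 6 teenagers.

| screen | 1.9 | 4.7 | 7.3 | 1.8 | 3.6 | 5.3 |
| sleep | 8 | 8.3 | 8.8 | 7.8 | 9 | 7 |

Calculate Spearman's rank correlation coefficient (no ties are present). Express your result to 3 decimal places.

Rank screen: 2, 4, 6, 1, 3, 5
Rank sleep: 3, 4, 5, 2, 6, 1
d = rank(screen) − rank(sleep): -1, 0, 1, -1, -3, 4; Σd² = 28
ρ = 1 − 6Σd² / [n(n²−1)] = 1 − 6×28 / (6×35) = 1 − 168/210 ≈ 0.200

0.200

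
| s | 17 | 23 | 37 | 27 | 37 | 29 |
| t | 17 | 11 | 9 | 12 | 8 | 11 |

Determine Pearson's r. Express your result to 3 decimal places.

-0.912

n = 6, Σs = 170, Σt = 68, Σs² = 5126, Σt² = 820, Σst = 1814
nΣst − ΣsΣt = 10884 − 11560 = -676
nΣs² − (Σs)² = 30756 − 28900 = 1856; nΣt² − (Σt)² = 4920 − 4624 = 296
r = -676 / √(1856 × 296) = -676 / 741.1990 ≈ -0.912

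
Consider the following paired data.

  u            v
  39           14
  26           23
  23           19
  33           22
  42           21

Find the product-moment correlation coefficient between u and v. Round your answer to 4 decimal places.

n = 5, Σu = 163, Σv = 99, Σu² = 5579, Σv² = 2011, Σuv = 3189
nΣuv − ΣuΣv = 15945 − 16137 = -192
nΣu² − (Σu)² = 27895 − 26569 = 1326; nΣv² − (Σv)² = 10055 − 9801 = 254
r = -192 / √(1326 × 254) = -192 / 580.3482 ≈ -0.3308

-0.3308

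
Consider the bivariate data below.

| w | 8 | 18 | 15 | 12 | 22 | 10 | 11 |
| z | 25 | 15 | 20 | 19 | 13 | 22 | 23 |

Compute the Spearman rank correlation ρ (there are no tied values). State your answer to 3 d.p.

-0.929

Rank w: 1, 6, 5, 4, 7, 2, 3
Rank z: 7, 2, 4, 3, 1, 5, 6
d = rank(w) − rank(z): -6, 4, 1, 1, 6, -3, -3; Σd² = 108
ρ = 1 − 6Σd² / [n(n²−1)] = 1 − 6×108 / (7×48) = 1 − 648/336 ≈ -0.929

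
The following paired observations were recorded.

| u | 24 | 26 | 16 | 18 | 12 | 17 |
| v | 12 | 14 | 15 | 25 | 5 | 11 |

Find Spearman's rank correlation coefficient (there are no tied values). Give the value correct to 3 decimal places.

Rank u: 5, 6, 2, 4, 1, 3
Rank v: 3, 4, 5, 6, 1, 2
d = rank(u) − rank(v): 2, 2, -3, -2, 0, 1; Σd² = 22
ρ = 1 − 6Σd² / [n(n²−1)] = 1 − 6×22 / (6×35) = 1 − 132/210 ≈ 0.371

0.371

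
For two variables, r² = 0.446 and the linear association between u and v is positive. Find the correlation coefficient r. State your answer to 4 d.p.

0.6678

|r| = √0.446 = 0.6678
The association is positive, so r = 0.6678.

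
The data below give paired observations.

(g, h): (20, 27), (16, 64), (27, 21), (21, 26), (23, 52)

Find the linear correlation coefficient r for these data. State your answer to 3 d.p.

-0.633

n = 5, Σg = 107, Σh = 190, Σg² = 2355, Σh² = 8646, Σgh = 3873
nΣgh − ΣgΣh = 19365 − 20330 = -965
nΣg² − (Σg)² = 11775 − 11449 = 326; nΣh² − (Σh)² = 43230 − 36100 = 7130
r = -965 / √(326 × 7130) = -965 / 1524.5917 ≈ -0.633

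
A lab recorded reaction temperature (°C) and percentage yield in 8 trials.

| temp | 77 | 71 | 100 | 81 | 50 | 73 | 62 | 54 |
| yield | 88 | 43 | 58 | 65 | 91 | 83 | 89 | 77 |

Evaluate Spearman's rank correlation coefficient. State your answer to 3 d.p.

Rank temp: 6, 4, 8, 7, 1, 5, 3, 2
Rank yield: 6, 1, 2, 3, 8, 5, 7, 4
d = rank(temp) − rank(yield): 0, 3, 6, 4, -7, 0, -4, -2; Σd² = 130
ρ = 1 − 6Σd² / [n(n²−1)] = 1 − 6×130 / (8×63) = 1 − 780/504 ≈ -0.548

-0.548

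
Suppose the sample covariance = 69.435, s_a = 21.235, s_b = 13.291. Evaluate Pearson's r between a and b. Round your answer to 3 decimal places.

r = Cov(a,b) / (s_a · s_b) = 69.435 / (21.235 × 13.291)
  = 69.435 / 282.2344 ≈ 0.246

0.246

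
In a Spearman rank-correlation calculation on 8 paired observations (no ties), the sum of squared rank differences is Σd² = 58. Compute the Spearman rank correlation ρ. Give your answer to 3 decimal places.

ρ = 1 − 6Σd² / [n(n²−1)] = 1 − 6×58 / (8×63)
  = 1 − 348/504 = 1 − 0.6905 ≈ 0.310

0.310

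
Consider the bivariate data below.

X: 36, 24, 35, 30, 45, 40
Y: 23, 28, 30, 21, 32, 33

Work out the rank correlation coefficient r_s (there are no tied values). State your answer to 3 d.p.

0.657

Rank X: 4, 1, 3, 2, 6, 5
Rank Y: 2, 3, 4, 1, 5, 6
d = rank(X) − rank(Y): 2, -2, -1, 1, 1, -1; Σd² = 12
ρ = 1 − 6Σd² / [n(n²−1)] = 1 − 6×12 / (6×35) = 1 − 72/210 ≈ 0.657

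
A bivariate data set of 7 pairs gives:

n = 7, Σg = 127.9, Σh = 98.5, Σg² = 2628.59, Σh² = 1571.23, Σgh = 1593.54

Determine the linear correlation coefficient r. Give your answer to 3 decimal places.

r = (nΣgh − ΣgΣh) / √[(nΣg² − (Σg)²)(nΣh² − (Σh)²)]
Numerator: 7×1593.54 − 127.9×98.5 = -1443.37
Denominator: √[(18400.13 − 16358.41)(10998.61 − 9702.25)] = √[2041.72 × 1296.36] = 1626.9002
r = -1443.37 / 1626.9002 ≈ -0.887

-0.887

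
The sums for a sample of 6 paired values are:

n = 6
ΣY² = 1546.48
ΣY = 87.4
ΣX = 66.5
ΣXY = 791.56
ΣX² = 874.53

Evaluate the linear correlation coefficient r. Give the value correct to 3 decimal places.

r = (nΣXY − ΣXΣY) / √[(nΣX² − (ΣX)²)(nΣY² − (ΣY)²)]
Numerator: 6×791.56 − 66.5×87.4 = -1062.74
Denominator: √[(5247.18 − 4422.25)(9278.88 − 7638.76)] = √[824.93 × 1640.12] = 1163.1785
r = -1062.74 / 1163.1785 ≈ -0.914

-0.914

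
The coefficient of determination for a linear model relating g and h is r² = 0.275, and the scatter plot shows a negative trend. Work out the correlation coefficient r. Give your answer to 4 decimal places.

-0.5244

|r| = √0.275 = 0.5244
The association is negative, so r = −0.5244.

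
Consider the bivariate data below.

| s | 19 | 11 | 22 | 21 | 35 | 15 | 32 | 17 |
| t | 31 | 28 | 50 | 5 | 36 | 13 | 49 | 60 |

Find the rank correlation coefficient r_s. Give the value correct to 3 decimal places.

Rank s: 4, 1, 6, 5, 8, 2, 7, 3
Rank t: 4, 3, 7, 1, 5, 2, 6, 8
d = rank(s) − rank(t): 0, -2, -1, 4, 3, 0, 1, -5; Σd² = 56
ρ = 1 − 6Σd² / [n(n²−1)] = 1 − 6×56 / (8×63) = 1 − 336/504 ≈ 0.333

0.333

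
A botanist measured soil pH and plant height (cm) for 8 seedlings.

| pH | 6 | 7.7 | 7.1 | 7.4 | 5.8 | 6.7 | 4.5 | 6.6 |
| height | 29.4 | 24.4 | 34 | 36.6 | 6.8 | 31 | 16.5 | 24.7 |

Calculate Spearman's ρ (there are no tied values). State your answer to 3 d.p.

Rank pH: 3, 8, 6, 7, 2, 5, 1, 4
Rank height: 5, 3, 7, 8, 1, 6, 2, 4
d = rank(pH) − rank(height): -2, 5, -1, -1, 1, -1, -1, 0; Σd² = 34
ρ = 1 − 6Σd² / [n(n²−1)] = 1 − 6×34 / (8×63) = 1 − 204/504 ≈ 0.595

0.595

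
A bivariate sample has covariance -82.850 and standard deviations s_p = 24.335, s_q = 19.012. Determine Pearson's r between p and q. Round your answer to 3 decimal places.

r = Cov(p,q) / (s_p · s_q) = -82.850 / (24.335 × 19.012)
  = -82.850 / 462.6570 ≈ -0.179

-0.179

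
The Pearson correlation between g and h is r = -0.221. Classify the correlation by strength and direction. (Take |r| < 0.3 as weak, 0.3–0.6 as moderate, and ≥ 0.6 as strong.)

weak negative

r = -0.221 < 0 so the relationship is negative.
|r| = 0.221, which falls in the weak range.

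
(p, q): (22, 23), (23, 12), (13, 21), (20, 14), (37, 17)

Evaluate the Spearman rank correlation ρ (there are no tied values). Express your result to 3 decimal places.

Rank p: 3, 4, 1, 2, 5
Rank q: 5, 1, 4, 2, 3
d = rank(p) − rank(q): -2, 3, -3, 0, 2; Σd² = 26
ρ = 1 − 6Σd² / [n(n²−1)] = 1 − 6×26 / (5×24) = 1 − 156/120 ≈ -0.300

-0.300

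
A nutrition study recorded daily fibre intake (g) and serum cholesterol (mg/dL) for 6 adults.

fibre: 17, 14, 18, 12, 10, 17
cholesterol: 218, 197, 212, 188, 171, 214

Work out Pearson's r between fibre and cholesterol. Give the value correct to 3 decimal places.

n = 6, Σx = 88, Σy = 1200, Σx² = 1342, Σy² = 241658, Σxy = 17884
nΣxy − ΣxΣy = 107304 − 105600 = 1704
nΣx² − (Σx)² = 8052 − 7744 = 308; nΣy² − (Σy)² = 1449948 − 1440000 = 9948
r = 1704 / √(308 × 9948) = 1704 / 1750.4239 ≈ 0.973

0.973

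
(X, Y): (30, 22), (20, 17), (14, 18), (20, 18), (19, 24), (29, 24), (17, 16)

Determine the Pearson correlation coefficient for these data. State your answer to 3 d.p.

0.635

n = 7, ΣX = 149, ΣY = 139, ΣX² = 3387, ΣY² = 2829, ΣXY = 3036
nΣXY − ΣXΣY = 21252 − 20711 = 541
nΣX² − (ΣX)² = 23709 − 22201 = 1508; nΣY² − (ΣY)² = 19803 − 19321 = 482
r = 541 / √(1508 × 482) = 541 / 852.5585 ≈ 0.635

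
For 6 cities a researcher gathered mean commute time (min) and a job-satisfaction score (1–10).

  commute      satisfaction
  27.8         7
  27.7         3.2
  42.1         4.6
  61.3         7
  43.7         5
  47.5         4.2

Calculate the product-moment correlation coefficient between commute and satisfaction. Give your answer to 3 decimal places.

n = 6, Σx = 250.1, Σy = 31, Σx² = 11236.17, Σy² = 172.04, Σxy = 1324
nΣxy − ΣxΣy = 7944 − 7753.1 = 190.9
nΣx² − (Σx)² = 67417.02 − 62550.01 = 4867.01; nΣy² − (Σy)² = 1032.24 − 961 = 71.24
r = 190.9 / √(4867.01 × 71.24) = 190.9 / 588.8343 ≈ 0.324

0.324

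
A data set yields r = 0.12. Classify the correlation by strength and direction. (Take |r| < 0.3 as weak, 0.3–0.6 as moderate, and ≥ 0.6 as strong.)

weak positive

r = 0.12 > 0 so the relationship is positive.
|r| = 0.12, which falls in the weak range.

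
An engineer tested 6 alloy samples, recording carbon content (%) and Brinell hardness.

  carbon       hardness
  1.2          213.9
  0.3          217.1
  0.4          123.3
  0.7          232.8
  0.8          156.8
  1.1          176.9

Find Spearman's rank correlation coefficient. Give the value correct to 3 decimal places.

-0.086

Rank carbon: 6, 1, 2, 3, 4, 5
Rank hardness: 4, 5, 1, 6, 2, 3
d = rank(carbon) − rank(hardness): 2, -4, 1, -3, 2, 2; Σd² = 38
ρ = 1 − 6Σd² / [n(n²−1)] = 1 − 6×38 / (6×35) = 1 − 228/210 ≈ -0.086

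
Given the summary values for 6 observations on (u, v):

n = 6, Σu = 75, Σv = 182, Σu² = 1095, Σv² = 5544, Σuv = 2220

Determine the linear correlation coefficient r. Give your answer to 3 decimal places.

r = (nΣuv − ΣuΣv) / √[(nΣu² − (Σu)²)(nΣv² − (Σv)²)]
Numerator: 6×2220 − 75×182 = -330
Denominator: √[(6570 − 5625)(33264 − 33124)] = √[945 × 140] = 363.7307
r = -330 / 363.7307 ≈ -0.907

-0.907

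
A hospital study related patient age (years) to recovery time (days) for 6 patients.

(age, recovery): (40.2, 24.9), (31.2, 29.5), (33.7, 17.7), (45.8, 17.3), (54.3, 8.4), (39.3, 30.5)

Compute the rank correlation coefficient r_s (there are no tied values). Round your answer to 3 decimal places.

Rank age: 4, 1, 2, 5, 6, 3
Rank recovery: 4, 5, 3, 2, 1, 6
d = rank(age) − rank(recovery): 0, -4, -1, 3, 5, -3; Σd² = 60
ρ = 1 − 6Σd² / [n(n²−1)] = 1 − 6×60 / (6×35) = 1 − 360/210 ≈ -0.714

-0.714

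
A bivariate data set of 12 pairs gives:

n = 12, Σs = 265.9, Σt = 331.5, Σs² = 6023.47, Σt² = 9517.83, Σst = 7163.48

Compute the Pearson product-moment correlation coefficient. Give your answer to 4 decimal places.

r = (nΣst − ΣsΣt) / √[(nΣs² − (Σs)²)(nΣt² − (Σt)²)]
Numerator: 12×7163.48 − 265.9×331.5 = -2184.09
Denominator: √[(72281.64 − 70702.81)(114213.96 − 109892.25)] = √[1578.83 × 4321.71] = 2612.1343
r = -2184.09 / 2612.1343 ≈ -0.8361

-0.8361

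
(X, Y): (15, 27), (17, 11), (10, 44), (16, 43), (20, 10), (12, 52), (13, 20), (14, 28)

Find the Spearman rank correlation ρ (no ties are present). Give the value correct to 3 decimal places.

-0.762

Rank X: 5, 7, 1, 6, 8, 2, 3, 4
Rank Y: 4, 2, 7, 6, 1, 8, 3, 5
d = rank(X) − rank(Y): 1, 5, -6, 0, 7, -6, 0, -1; Σd² = 148
ρ = 1 − 6Σd² / [n(n²−1)] = 1 − 6×148 / (8×63) = 1 − 888/504 ≈ -0.762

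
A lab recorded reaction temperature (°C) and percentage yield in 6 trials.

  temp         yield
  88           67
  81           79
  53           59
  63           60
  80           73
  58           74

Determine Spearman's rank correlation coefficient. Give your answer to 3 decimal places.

Rank temp: 6, 5, 1, 3, 4, 2
Rank yield: 3, 6, 1, 2, 4, 5
d = rank(temp) − rank(yield): 3, -1, 0, 1, 0, -3; Σd² = 20
ρ = 1 − 6Σd² / [n(n²−1)] = 1 − 6×20 / (6×35) = 1 − 120/210 ≈ 0.429

0.429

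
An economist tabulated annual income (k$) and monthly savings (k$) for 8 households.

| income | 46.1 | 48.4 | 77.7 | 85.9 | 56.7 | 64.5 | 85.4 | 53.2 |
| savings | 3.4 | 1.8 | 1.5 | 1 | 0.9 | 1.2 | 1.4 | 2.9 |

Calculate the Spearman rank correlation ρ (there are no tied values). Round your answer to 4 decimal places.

-0.6667

Rank income: 1, 2, 6, 8, 4, 5, 7, 3
Rank savings: 8, 6, 5, 2, 1, 3, 4, 7
d = rank(income) − rank(savings): -7, -4, 1, 6, 3, 2, 3, -4; Σd² = 140
ρ = 1 − 6Σd² / [n(n²−1)] = 1 − 6×140 / (8×63) = 1 − 840/504 ≈ -0.6667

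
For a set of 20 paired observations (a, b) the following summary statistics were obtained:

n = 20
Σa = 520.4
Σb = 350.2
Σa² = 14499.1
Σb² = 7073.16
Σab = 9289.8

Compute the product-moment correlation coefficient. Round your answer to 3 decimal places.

0.187

r = (nΣab − ΣaΣb) / √[(nΣa² − (Σa)²)(nΣb² − (Σb)²)]
Numerator: 20×9289.8 − 520.4×350.2 = 3551.92
Denominator: √[(289982 − 270816.16)(141463.2 − 122640.04)] = √[19165.84 × 18823.16] = 18993.7272
r = 3551.92 / 18993.7272 ≈ 0.187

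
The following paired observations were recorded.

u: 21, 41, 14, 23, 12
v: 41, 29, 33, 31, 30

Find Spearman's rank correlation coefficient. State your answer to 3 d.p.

Rank u: 3, 5, 2, 4, 1
Rank v: 5, 1, 4, 3, 2
d = rank(u) − rank(v): -2, 4, -2, 1, -1; Σd² = 26
ρ = 1 − 6Σd² / [n(n²−1)] = 1 − 6×26 / (5×24) = 1 − 156/120 ≈ -0.300

-0.300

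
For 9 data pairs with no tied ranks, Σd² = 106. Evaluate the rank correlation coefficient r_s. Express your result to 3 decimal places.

0.117

ρ = 1 − 6Σd² / [n(n²−1)] = 1 − 6×106 / (9×80)
  = 1 − 636/720 = 1 − 0.8833 ≈ 0.117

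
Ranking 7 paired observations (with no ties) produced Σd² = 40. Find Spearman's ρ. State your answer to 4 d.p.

0.2857

ρ = 1 − 6Σd² / [n(n²−1)] = 1 − 6×40 / (7×48)
  = 1 − 240/336 = 1 − 0.71429 ≈ 0.2857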